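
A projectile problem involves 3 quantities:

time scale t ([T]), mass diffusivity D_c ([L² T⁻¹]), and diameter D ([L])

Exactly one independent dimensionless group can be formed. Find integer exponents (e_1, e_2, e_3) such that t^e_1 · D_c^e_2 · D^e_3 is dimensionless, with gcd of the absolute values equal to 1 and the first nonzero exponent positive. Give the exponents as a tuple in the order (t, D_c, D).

L: e_1·(0) + e_2·(2) + e_3·(1) = 0
T: e_1·(1) + e_2·(-1) + e_3·(0) = 0
Solving this homogeneous linear system for the smallest-integer solution (first nonzero entry positive) gives (1, 1, -2).

(1, 1, -2)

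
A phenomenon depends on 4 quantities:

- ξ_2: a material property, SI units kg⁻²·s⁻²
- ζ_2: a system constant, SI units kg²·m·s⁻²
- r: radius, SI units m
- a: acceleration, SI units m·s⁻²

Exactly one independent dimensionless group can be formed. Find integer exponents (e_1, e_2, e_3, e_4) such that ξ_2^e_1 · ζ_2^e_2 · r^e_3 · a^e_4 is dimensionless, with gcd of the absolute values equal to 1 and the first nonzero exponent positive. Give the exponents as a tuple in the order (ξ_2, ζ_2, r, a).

(1, 1, 1, -2)

M: e_1·(-2) + e_2·(2) + e_3·(0) + e_4·(0) = 0
L: e_1·(0) + e_2·(1) + e_3·(1) + e_4·(1) = 0
T: e_1·(-2) + e_2·(-2) + e_3·(0) + e_4·(-2) = 0
Solving this homogeneous linear system for the smallest-integer solution (first nonzero entry positive) gives (1, 1, 1, -2).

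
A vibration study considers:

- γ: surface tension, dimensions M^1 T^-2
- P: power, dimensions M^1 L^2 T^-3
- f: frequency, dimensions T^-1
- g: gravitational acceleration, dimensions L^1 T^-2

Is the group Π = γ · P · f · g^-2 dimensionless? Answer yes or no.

no

Sum the exponent of each base dimension across the product:
  M: [γ]_M + [P]_M + [f]_M − 2·[g]_M = (1) + (1) + (0) − 2·(0) = 2
  L: [γ]_L + [P]_L + [f]_L − 2·[g]_L = (0) + (2) + (0) − 2·(1) = 0
  T: [γ]_T + [P]_T + [f]_T − 2·[g]_T = (-2) + (-3) + (-1) − 2·(-2) = -2
Net dimensions [M² T⁻²] ≠ [1] — not dimensionless.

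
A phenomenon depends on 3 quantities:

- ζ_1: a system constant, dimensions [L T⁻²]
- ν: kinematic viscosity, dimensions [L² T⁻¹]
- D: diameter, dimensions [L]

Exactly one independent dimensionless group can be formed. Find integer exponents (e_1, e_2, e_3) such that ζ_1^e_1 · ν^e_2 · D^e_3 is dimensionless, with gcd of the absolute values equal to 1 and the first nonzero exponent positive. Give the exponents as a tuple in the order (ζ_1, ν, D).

L: e_1·(1) + e_2·(2) + e_3·(1) = 0
T: e_1·(-2) + e_2·(-1) + e_3·(0) = 0
Solving this homogeneous linear system for the smallest-integer solution (first nonzero entry positive) gives (1, -2, 3).

(1, -2, 3)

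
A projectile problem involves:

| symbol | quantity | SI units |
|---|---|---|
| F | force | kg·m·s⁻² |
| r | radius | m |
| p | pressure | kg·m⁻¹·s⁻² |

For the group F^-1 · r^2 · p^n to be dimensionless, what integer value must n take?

1

Balance the M exponent: (1)·n from p, plus −(1) + 2·(0) = -1 from the rest, must sum to zero.
n − 1 = 0, so n = 1.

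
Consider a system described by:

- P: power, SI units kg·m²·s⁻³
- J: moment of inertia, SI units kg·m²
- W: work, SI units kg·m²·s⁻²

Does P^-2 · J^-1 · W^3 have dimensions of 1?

yes

Sum the exponent of each base dimension across the product:
  M: −2·[P]_M − [J]_M + 3·[W]_M = −2·(1) − (1) + 3·(1) = 0
  L: −2·[P]_L − [J]_L + 3·[W]_L = −2·(2) − (2) + 3·(2) = 0
  T: −2·[P]_T − [J]_T + 3·[W]_T = −2·(-3) − (0) + 3·(-2) = 0
All base exponents vanish — dimensionless.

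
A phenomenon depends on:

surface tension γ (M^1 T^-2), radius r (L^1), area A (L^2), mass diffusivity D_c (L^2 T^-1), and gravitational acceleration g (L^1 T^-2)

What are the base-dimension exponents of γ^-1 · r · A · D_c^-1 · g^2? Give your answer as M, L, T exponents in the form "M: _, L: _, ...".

Collect each base-dimension exponent across the product:
  M: −(1) + (0) + (0) − (0) + 2·(0) = -1
  L: −(0) + (1) + (2) − (2) + 2·(1) = 3
  T: −(-2) + (0) + (0) − (-1) + 2·(-2) = -1
So the dimensions are [M⁻¹ L³ T⁻¹].

M: -1, L: 3, T: -1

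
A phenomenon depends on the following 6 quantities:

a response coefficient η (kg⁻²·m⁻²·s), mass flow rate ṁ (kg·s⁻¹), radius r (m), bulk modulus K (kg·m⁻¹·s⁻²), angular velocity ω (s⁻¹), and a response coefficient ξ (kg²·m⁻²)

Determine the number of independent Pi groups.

There are 6 variables and 3 base dimensions (M, L, T).
The dimension matrix has rank 3.
Independent dimensionless groups: 6 − 3 = 3.

3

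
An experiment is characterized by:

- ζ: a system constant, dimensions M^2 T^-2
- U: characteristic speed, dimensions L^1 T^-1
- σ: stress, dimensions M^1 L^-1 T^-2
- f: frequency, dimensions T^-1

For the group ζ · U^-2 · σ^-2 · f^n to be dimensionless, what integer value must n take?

4

Balance the T exponent: (-1)·n from f, plus (-2) − 2·(-1) − 2·(-2) = 4 from the rest, must sum to zero.
−n + 4 = 0, so n = 4.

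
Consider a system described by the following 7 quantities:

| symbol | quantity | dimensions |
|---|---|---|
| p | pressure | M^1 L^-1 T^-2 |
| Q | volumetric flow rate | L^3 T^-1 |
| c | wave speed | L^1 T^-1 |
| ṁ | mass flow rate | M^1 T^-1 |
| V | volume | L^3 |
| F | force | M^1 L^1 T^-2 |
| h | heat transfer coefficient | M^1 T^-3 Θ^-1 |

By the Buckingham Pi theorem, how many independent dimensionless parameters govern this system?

3

There are 7 variables and 4 base dimensions (M, L, T, Θ).
The dimension matrix has rank 4.
Independent dimensionless groups: 7 − 4 = 3.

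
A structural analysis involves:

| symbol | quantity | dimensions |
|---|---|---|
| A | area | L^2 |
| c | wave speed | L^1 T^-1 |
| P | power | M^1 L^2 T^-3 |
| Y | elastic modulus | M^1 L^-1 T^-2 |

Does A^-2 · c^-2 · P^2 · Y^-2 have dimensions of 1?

Sum the exponent of each base dimension across the product:
  M: −2·[A]_M − 2·[c]_M + 2·[P]_M − 2·[Y]_M = −2·(0) − 2·(0) + 2·(1) − 2·(1) = 0
  L: −2·[A]_L − 2·[c]_L + 2·[P]_L − 2·[Y]_L = −2·(2) − 2·(1) + 2·(2) − 2·(-1) = 0
  T: −2·[A]_T − 2·[c]_T + 2·[P]_T − 2·[Y]_T = −2·(0) − 2·(-1) + 2·(-3) − 2·(-2) = 0
All base exponents vanish — dimensionless.

yes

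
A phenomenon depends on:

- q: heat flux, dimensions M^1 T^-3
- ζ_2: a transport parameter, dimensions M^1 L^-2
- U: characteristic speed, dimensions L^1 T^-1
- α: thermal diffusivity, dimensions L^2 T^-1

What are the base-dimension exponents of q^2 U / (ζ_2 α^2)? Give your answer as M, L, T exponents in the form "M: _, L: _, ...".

Collect each base-dimension exponent across the product:
  M: 2·(1) − (1) + (0) − 2·(0) = 1
  L: 2·(0) − (-2) + (1) − 2·(2) = -1
  T: 2·(-3) − (0) + (-1) − 2·(-1) = -5
So the dimensions are [M L⁻¹ T⁻⁵].

M: 1, L: -1, T: -5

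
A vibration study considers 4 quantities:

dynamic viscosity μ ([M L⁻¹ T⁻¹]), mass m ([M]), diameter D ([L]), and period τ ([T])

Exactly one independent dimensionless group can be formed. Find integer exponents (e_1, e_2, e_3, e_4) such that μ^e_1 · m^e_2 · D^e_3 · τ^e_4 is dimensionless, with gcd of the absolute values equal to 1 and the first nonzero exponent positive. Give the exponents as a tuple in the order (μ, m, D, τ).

(1, -1, 1, 1)

M: e_1·(1) + e_2·(1) + e_3·(0) + e_4·(0) = 0
L: e_1·(-1) + e_2·(0) + e_3·(1) + e_4·(0) = 0
T: e_1·(-1) + e_2·(0) + e_3·(0) + e_4·(1) = 0
Solving this homogeneous linear system for the smallest-integer solution (first nonzero entry positive) gives (1, -1, 1, 1).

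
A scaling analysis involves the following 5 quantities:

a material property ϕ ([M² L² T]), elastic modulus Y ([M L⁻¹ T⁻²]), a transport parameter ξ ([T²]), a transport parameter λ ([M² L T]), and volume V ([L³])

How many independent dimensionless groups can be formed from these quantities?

There are 5 variables and 3 base dimensions (M, L, T).
The dimension matrix has rank 3.
Independent dimensionless groups: 5 − 3 = 2.

2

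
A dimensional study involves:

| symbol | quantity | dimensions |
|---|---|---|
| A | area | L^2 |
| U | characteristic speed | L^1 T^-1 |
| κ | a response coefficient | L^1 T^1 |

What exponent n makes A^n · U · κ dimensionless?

-1

Balance the L exponent: (2)·n from A, plus (1) + (1) = 2 from the rest, must sum to zero.
2n + 2 = 0, so n = -1.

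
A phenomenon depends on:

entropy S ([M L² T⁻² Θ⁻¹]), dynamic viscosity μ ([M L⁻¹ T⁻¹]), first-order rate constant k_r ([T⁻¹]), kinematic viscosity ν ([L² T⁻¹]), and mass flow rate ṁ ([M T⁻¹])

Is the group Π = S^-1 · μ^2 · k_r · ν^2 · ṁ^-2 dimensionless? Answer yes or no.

Sum the exponent of each base dimension across the product:
  M: −[S]_M + 2·[μ]_M + [k_r]_M + 2·[ν]_M − 2·[ṁ]_M = −(1) + 2·(1) + (0) + 2·(0) − 2·(1) = -1
  L: −[S]_L + 2·[μ]_L + [k_r]_L + 2·[ν]_L − 2·[ṁ]_L = −(2) + 2·(-1) + (0) + 2·(2) − 2·(0) = 0
  T: −[S]_T + 2·[μ]_T + [k_r]_T + 2·[ν]_T − 2·[ṁ]_T = −(-2) + 2·(-1) + (-1) + 2·(-1) − 2·(-1) = -1
  Θ: −[S]_Θ + 2·[μ]_Θ + [k_r]_Θ + 2·[ν]_Θ − 2·[ṁ]_Θ = −(-1) + 2·(0) + (0) + 2·(0) − 2·(0) = 1
Net dimensions [M⁻¹ T⁻¹ Θ] ≠ [1] — not dimensionless.

no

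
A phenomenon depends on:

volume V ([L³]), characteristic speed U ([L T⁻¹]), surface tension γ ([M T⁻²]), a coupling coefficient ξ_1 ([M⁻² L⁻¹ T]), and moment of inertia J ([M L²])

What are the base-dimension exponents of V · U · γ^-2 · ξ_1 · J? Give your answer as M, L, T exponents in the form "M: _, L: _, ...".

M: -3, L: 5, T: 4

Collect each base-dimension exponent across the product:
  M: (0) + (0) − 2·(1) + (-2) + (1) = -3
  L: (3) + (1) − 2·(0) + (-1) + (2) = 5
  T: (0) + (-1) − 2·(-2) + (1) + (0) = 4
So the dimensions are [M⁻³ L⁵ T⁴].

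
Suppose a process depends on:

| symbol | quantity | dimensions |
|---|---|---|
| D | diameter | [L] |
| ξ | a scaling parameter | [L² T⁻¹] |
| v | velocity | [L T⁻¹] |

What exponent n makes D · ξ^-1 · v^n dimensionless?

1

Balance the L exponent: (1)·n from v, plus (1) − (2) = -1 from the rest, must sum to zero.
n − 1 = 0, so n = 1.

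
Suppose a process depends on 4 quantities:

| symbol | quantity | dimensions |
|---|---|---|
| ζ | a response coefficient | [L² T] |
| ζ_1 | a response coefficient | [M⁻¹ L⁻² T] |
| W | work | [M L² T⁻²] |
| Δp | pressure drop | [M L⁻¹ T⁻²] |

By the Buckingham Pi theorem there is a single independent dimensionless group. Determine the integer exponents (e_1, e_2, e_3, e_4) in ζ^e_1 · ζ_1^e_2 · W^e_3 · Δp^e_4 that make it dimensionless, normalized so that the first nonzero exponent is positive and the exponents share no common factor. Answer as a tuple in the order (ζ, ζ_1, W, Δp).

(3, 3, 1, 2)

M: e_1·(0) + e_2·(-1) + e_3·(1) + e_4·(1) = 0
L: e_1·(2) + e_2·(-2) + e_3·(2) + e_4·(-1) = 0
T: e_1·(1) + e_2·(1) + e_3·(-2) + e_4·(-2) = 0
Solving this homogeneous linear system for the smallest-integer solution (first nonzero entry positive) gives (3, 3, 1, 2).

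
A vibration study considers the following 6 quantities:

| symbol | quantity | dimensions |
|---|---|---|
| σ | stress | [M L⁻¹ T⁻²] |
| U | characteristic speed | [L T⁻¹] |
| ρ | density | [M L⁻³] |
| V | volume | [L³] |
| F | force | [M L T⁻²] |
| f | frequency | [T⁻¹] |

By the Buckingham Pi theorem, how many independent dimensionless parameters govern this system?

3

There are 6 variables and 3 base dimensions (M, L, T).
The dimension matrix has rank 3.
Independent dimensionless groups: 6 − 3 = 3.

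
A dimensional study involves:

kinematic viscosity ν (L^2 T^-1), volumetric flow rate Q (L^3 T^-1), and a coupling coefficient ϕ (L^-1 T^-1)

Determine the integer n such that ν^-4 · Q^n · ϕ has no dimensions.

3

Balance the L exponent: (3)·n from Q, plus −4·(2) + (-1) = -9 from the rest, must sum to zero.
3n − 9 = 0, so n = 3.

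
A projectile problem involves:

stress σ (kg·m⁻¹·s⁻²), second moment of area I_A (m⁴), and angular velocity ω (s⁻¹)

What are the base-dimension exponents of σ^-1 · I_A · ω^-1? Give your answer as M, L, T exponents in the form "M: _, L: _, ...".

Collect each base-dimension exponent across the product:
  M: −(1) + (0) − (0) = -1
  L: −(-1) + (4) − (0) = 5
  T: −(-2) + (0) − (-1) = 3
So the dimensions are [M⁻¹ L⁵ T³].

M: -1, L: 5, T: 3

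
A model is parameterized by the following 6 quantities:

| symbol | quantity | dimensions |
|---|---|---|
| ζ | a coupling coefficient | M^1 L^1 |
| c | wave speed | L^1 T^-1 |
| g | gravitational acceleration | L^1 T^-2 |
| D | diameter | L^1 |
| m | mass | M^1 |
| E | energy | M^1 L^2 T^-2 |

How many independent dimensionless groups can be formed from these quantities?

3

There are 6 variables and 3 base dimensions (M, L, T).
The dimension matrix has rank 3.
Independent dimensionless groups: 6 − 3 = 3.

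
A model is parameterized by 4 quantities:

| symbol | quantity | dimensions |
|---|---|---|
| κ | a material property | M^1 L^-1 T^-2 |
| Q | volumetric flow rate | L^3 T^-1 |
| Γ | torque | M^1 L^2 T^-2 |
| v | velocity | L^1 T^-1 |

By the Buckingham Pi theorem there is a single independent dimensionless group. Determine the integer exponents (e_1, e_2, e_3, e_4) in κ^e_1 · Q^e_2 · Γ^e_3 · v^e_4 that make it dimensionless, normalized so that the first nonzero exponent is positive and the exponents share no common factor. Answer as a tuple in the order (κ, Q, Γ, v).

(2, 3, -2, -3)

M: e_1·(1) + e_2·(0) + e_3·(1) + e_4·(0) = 0
L: e_1·(-1) + e_2·(3) + e_3·(2) + e_4·(1) = 0
T: e_1·(-2) + e_2·(-1) + e_3·(-2) + e_4·(-1) = 0
Solving this homogeneous linear system for the smallest-integer solution (first nonzero entry positive) gives (2, 3, -2, -3).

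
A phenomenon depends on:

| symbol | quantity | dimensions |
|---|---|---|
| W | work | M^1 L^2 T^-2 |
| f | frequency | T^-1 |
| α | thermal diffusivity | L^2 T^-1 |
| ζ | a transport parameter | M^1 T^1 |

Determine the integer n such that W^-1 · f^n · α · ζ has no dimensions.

Balance the T exponent: (-1)·n from f, plus −(-2) + (-1) + (1) = 2 from the rest, must sum to zero.
−n + 2 = 0, so n = 2.

2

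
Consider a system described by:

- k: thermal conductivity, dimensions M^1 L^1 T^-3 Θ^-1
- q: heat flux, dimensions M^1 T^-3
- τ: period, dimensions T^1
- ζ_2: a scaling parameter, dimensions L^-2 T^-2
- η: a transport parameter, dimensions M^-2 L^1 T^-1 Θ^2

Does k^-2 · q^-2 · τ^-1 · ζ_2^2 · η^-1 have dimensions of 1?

Sum the exponent of each base dimension across the product:
  M: −2·[k]_M − 2·[q]_M − [τ]_M + 2·[ζ_2]_M − [η]_M = −2·(1) − 2·(1) − (0) + 2·(0) − (-2) = -2
  L: −2·[k]_L − 2·[q]_L − [τ]_L + 2·[ζ_2]_L − [η]_L = −2·(1) − 2·(0) − (0) + 2·(-2) − (1) = -7
  T: −2·[k]_T − 2·[q]_T − [τ]_T + 2·[ζ_2]_T − [η]_T = −2·(-3) − 2·(-3) − (1) + 2·(-2) − (-1) = 8
  Θ: −2·[k]_Θ − 2·[q]_Θ − [τ]_Θ + 2·[ζ_2]_Θ − [η]_Θ = −2·(-1) − 2·(0) − (0) + 2·(0) − (2) = 0
Net dimensions [M⁻² L⁻⁷ T⁸] ≠ [1] — not dimensionless.

no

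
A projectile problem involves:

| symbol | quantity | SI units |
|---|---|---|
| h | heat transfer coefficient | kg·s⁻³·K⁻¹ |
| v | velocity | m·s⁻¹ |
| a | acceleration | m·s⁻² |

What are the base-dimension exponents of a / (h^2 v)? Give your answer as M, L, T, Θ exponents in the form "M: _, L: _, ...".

Collect each base-dimension exponent across the product:
  M: −2·(1) − (0) + (0) = -2
  L: −2·(0) − (1) + (1) = 0
  T: −2·(-3) − (-1) + (-2) = 5
  Θ: −2·(-1) − (0) + (0) = 2
So the dimensions are [M⁻² T⁵ Θ²].

M: -2, L: 0, T: 5, Θ: 2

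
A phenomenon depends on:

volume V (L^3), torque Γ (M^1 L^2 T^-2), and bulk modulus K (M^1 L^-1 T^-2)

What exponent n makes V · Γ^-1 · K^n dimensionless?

1

Balance the M exponent: (1)·n from K, plus (0) − (1) = -1 from the rest, must sum to zero.
n − 1 = 0, so n = 1.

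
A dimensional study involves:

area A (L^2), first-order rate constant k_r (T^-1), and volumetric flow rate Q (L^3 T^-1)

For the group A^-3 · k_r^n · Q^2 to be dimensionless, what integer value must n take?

Balance the T exponent: (-1)·n from k_r, plus −3·(0) + 2·(-1) = -2 from the rest, must sum to zero.
−n − 2 = 0, so n = -2.

-2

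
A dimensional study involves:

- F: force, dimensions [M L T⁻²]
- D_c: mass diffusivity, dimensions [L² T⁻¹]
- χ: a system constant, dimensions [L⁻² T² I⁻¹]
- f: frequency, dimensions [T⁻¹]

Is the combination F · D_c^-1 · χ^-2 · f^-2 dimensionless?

Sum the exponent of each base dimension across the product:
  M: [F]_M − [D_c]_M − 2·[χ]_M − 2·[f]_M = (1) − (0) − 2·(0) − 2·(0) = 1
  L: [F]_L − [D_c]_L − 2·[χ]_L − 2·[f]_L = (1) − (2) − 2·(-2) − 2·(0) = 3
  T: [F]_T − [D_c]_T − 2·[χ]_T − 2·[f]_T = (-2) − (-1) − 2·(2) − 2·(-1) = -3
  I: [F]_I − [D_c]_I − 2·[χ]_I − 2·[f]_I = (0) − (0) − 2·(-1) − 2·(0) = 2
Net dimensions [M L³ T⁻³ I²] ≠ [1] — not dimensionless.

no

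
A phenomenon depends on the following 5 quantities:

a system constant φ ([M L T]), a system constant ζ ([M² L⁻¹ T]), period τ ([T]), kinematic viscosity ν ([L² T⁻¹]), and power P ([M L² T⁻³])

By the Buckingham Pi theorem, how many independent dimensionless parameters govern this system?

There are 5 variables and 3 base dimensions (M, L, T).
The dimension matrix has rank 3.
Independent dimensionless groups: 5 − 3 = 2.

2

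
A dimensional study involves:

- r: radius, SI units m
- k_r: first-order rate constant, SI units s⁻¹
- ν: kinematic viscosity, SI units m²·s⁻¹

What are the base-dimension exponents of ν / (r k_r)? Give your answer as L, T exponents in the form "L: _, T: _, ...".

L: 1, T: 0

Collect each base-dimension exponent across the product:
  L: −(1) − (0) + (2) = 1
  T: −(0) − (-1) + (-1) = 0
So the dimensions are [L].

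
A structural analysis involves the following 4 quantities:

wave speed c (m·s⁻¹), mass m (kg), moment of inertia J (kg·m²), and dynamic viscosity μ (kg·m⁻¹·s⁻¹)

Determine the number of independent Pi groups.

There are 4 variables and 3 base dimensions (M, L, T).
The dimension matrix has rank 3.
Independent dimensionless groups: 4 − 3 = 1.

1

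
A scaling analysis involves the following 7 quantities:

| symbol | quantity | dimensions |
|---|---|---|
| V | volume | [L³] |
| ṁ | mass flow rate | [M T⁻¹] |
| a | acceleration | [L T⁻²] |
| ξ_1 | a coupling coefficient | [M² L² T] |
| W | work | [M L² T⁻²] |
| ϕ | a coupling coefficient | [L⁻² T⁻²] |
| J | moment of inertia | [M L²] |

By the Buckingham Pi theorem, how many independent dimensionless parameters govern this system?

4

There are 7 variables and 3 base dimensions (M, L, T).
The dimension matrix has rank 3.
Independent dimensionless groups: 7 − 3 = 4.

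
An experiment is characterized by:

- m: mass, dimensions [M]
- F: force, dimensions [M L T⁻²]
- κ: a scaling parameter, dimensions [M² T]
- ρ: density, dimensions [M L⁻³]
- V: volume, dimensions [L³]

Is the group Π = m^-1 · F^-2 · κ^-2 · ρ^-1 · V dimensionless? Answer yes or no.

no

Sum the exponent of each base dimension across the product:
  M: −[m]_M − 2·[F]_M − 2·[κ]_M − [ρ]_M + [V]_M = −(1) − 2·(1) − 2·(2) − (1) + (0) = -8
  L: −[m]_L − 2·[F]_L − 2·[κ]_L − [ρ]_L + [V]_L = −(0) − 2·(1) − 2·(0) − (-3) + (3) = 4
  T: −[m]_T − 2·[F]_T − 2·[κ]_T − [ρ]_T + [V]_T = −(0) − 2·(-2) − 2·(1) − (0) + (0) = 2
Net dimensions [M⁻⁸ L⁴ T²] ≠ [1] — not dimensionless.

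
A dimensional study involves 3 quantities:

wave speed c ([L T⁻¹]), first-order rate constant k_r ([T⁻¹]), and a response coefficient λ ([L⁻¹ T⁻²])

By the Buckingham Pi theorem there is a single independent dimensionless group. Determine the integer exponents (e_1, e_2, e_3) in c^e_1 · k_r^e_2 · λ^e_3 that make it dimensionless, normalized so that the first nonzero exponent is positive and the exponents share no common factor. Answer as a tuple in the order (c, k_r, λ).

L: e_1·(1) + e_2·(0) + e_3·(-1) = 0
T: e_1·(-1) + e_2·(-1) + e_3·(-2) = 0
Solving this homogeneous linear system for the smallest-integer solution (first nonzero entry positive) gives (1, -3, 1).

(1, -3, 1)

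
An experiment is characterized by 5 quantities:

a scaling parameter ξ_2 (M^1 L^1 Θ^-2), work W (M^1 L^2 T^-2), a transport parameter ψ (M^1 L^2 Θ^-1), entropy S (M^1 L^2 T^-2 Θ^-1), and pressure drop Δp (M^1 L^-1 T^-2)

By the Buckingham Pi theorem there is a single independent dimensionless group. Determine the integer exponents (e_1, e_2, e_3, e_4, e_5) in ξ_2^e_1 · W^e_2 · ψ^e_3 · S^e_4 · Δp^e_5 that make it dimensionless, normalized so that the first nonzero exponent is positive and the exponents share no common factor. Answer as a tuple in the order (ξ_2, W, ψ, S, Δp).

M: e_1·(1) + e_2·(1) + e_3·(1) + e_4·(1) + e_5·(1) = 0
L: e_1·(1) + e_2·(2) + e_3·(2) + e_4·(2) + e_5·(-1) = 0
T: e_1·(0) + e_2·(-2) + e_3·(0) + e_4·(-2) + e_5·(-2) = 0
Θ: e_1·(-2) + e_2·(0) + e_3·(-1) + e_4·(-1) + e_5·(0) = 0
Solving this homogeneous linear system for the smallest-integer solution (first nonzero entry positive) gives (3, 4, -3, -3, -1).

(3, 4, -3, -3, -1)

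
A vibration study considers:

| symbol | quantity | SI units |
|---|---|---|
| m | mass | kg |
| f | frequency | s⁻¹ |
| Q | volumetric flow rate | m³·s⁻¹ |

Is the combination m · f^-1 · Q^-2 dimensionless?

no

Sum the exponent of each base dimension across the product:
  M: [m]_M − [f]_M − 2·[Q]_M = (1) − (0) − 2·(0) = 1
  L: [m]_L − [f]_L − 2·[Q]_L = (0) − (0) − 2·(3) = -6
  T: [m]_T − [f]_T − 2·[Q]_T = (0) − (-1) − 2·(-1) = 3
Net dimensions [M L⁻⁶ T³] ≠ [1] — not dimensionless.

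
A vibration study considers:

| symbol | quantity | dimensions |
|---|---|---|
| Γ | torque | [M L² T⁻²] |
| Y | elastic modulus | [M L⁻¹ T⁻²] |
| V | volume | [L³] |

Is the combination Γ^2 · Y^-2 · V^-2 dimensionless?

Sum the exponent of each base dimension across the product:
  M: 2·[Γ]_M − 2·[Y]_M − 2·[V]_M = 2·(1) − 2·(1) − 2·(0) = 0
  L: 2·[Γ]_L − 2·[Y]_L − 2·[V]_L = 2·(2) − 2·(-1) − 2·(3) = 0
  T: 2·[Γ]_T − 2·[Y]_T − 2·[V]_T = 2·(-2) − 2·(-2) − 2·(0) = 0
All base exponents vanish — dimensionless.

yes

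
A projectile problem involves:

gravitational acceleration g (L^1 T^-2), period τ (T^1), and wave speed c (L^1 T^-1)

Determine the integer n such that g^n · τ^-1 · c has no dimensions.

-1

Balance the L exponent: (1)·n from g, plus −(0) + (1) = 1 from the rest, must sum to zero.
n + 1 = 0, so n = -1.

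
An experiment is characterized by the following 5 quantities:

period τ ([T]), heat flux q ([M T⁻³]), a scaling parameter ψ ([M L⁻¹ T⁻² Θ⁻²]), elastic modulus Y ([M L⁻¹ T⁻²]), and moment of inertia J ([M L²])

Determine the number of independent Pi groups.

1

There are 5 variables and 4 base dimensions (M, L, T, Θ).
The dimension matrix has rank 4.
Independent dimensionless groups: 5 − 4 = 1.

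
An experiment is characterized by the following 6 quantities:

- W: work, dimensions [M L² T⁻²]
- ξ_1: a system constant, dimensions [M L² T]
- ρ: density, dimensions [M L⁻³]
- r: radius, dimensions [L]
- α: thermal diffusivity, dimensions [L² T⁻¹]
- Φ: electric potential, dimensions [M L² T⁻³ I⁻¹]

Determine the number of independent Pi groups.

2

There are 6 variables and 4 base dimensions (M, L, T, I).
The dimension matrix has rank 4.
Independent dimensionless groups: 6 − 4 = 2.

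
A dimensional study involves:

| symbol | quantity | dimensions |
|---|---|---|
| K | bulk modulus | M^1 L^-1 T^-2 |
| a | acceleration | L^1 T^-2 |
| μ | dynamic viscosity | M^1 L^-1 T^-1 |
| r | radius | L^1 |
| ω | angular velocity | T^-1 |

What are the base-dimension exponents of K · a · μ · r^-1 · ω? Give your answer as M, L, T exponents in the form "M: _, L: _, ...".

Collect each base-dimension exponent across the product:
  M: (1) + (0) + (1) − (0) + (0) = 2
  L: (-1) + (1) + (-1) − (1) + (0) = -2
  T: (-2) + (-2) + (-1) − (0) + (-1) = -6
So the dimensions are [M² L⁻² T⁻⁶].

M: 2, L: -2, T: -6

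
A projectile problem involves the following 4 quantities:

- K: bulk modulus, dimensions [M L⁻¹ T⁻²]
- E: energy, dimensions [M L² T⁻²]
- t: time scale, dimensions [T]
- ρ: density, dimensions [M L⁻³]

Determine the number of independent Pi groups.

1

There are 4 variables and 3 base dimensions (M, L, T).
The dimension matrix has rank 3.
Independent dimensionless groups: 4 − 3 = 1.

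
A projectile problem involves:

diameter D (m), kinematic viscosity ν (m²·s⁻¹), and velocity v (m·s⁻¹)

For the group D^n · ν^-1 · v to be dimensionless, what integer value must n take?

Balance the L exponent: (1)·n from D, plus −(2) + (1) = -1 from the rest, must sum to zero.
n − 1 = 0, so n = 1.

1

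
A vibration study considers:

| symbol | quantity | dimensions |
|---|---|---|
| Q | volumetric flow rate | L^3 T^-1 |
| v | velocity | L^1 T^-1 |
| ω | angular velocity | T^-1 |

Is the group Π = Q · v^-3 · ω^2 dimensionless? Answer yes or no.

Sum the exponent of each base dimension across the product:
  M: [Q]_M − 3·[v]_M + 2·[ω]_M = (0) − 3·(0) + 2·(0) = 0
  L: [Q]_L − 3·[v]_L + 2·[ω]_L = (3) − 3·(1) + 2·(0) = 0
  T: [Q]_T − 3·[v]_T + 2·[ω]_T = (-1) − 3·(-1) + 2·(-1) = 0
All base exponents vanish — dimensionless.

yes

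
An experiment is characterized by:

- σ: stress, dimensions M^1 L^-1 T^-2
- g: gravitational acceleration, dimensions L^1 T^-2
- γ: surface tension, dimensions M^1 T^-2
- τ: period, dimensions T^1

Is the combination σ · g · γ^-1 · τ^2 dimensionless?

yes

Sum the exponent of each base dimension across the product:
  M: [σ]_M + [g]_M − [γ]_M + 2·[τ]_M = (1) + (0) − (1) + 2·(0) = 0
  L: [σ]_L + [g]_L − [γ]_L + 2·[τ]_L = (-1) + (1) − (0) + 2·(0) = 0
  T: [σ]_T + [g]_T − [γ]_T + 2·[τ]_T = (-2) + (-2) − (-2) + 2·(1) = 0
All base exponents vanish — dimensionless.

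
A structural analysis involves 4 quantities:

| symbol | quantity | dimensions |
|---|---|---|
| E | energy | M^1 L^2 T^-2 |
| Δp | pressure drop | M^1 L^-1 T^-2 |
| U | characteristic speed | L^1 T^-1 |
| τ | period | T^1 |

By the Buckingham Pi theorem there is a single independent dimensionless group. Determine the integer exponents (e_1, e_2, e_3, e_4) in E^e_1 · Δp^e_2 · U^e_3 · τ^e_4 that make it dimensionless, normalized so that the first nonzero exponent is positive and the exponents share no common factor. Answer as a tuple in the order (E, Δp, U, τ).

(1, -1, -3, -3)

M: e_1·(1) + e_2·(1) + e_3·(0) + e_4·(0) = 0
L: e_1·(2) + e_2·(-1) + e_3·(1) + e_4·(0) = 0
T: e_1·(-2) + e_2·(-2) + e_3·(-1) + e_4·(1) = 0
Solving this homogeneous linear system for the smallest-integer solution (first nonzero entry positive) gives (1, -1, -3, -3).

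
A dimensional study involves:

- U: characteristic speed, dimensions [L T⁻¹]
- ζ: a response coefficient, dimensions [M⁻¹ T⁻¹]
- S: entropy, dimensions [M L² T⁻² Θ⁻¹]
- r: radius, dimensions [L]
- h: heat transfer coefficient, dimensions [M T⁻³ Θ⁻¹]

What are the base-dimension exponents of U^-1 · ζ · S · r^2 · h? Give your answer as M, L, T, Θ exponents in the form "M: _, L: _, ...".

Collect each base-dimension exponent across the product:
  M: −(0) + (-1) + (1) + 2·(0) + (1) = 1
  L: −(1) + (0) + (2) + 2·(1) + (0) = 3
  T: −(-1) + (-1) + (-2) + 2·(0) + (-3) = -5
  Θ: −(0) + (0) + (-1) + 2·(0) + (-1) = -2
So the dimensions are [M L³ T⁻⁵ Θ⁻²].

M: 1, L: 3, T: -5, Θ: -2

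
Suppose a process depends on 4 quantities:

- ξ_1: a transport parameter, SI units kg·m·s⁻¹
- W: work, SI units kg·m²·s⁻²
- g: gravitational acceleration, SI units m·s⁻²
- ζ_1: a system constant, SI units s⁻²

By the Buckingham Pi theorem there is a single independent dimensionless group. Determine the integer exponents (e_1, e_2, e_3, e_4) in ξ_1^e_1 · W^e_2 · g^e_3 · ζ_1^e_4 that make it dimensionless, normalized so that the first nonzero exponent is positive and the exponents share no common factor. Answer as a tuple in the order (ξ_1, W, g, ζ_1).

(2, -2, 2, -1)

M: e_1·(1) + e_2·(1) + e_3·(0) + e_4·(0) = 0
L: e_1·(1) + e_2·(2) + e_3·(1) + e_4·(0) = 0
T: e_1·(-1) + e_2·(-2) + e_3·(-2) + e_4·(-2) = 0
Solving this homogeneous linear system for the smallest-integer solution (first nonzero entry positive) gives (2, -2, 2, -1).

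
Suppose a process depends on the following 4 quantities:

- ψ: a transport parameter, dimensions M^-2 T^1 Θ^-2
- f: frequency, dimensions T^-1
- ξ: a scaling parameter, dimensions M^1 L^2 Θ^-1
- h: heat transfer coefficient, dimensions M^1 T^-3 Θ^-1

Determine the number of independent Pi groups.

0

There are 4 variables and 4 base dimensions (M, L, T, Θ).
The dimension matrix has rank 4.
Independent dimensionless groups: 4 − 4 = 0.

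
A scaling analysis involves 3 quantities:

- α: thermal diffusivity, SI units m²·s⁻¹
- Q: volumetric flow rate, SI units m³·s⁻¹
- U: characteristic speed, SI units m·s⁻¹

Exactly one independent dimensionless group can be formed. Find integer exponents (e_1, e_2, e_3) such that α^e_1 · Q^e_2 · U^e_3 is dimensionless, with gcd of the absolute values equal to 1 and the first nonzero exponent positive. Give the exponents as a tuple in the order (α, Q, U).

(2, -1, -1)

L: e_1·(2) + e_2·(3) + e_3·(1) = 0
T: e_1·(-1) + e_2·(-1) + e_3·(-1) = 0
Solving this homogeneous linear system for the smallest-integer solution (first nonzero entry positive) gives (2, -1, -1).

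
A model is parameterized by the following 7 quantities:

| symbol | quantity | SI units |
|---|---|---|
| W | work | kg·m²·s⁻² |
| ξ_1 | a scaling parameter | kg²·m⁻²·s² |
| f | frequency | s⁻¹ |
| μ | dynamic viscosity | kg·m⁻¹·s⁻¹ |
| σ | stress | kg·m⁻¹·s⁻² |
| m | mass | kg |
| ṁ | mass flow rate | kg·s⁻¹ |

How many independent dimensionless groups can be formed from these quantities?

There are 7 variables and 3 base dimensions (M, L, T).
The dimension matrix has rank 3.
Independent dimensionless groups: 7 − 3 = 4.

4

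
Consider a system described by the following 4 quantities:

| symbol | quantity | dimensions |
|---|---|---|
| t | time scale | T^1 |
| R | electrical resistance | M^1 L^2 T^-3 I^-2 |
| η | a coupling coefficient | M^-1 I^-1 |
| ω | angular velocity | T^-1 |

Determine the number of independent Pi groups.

1

There are 4 variables and 4 base dimensions (M, L, T, I).
The dimension matrix has rank 3 (less than 4: the dimension vectors are linearly dependent).
Independent dimensionless groups: 4 − 3 = 1.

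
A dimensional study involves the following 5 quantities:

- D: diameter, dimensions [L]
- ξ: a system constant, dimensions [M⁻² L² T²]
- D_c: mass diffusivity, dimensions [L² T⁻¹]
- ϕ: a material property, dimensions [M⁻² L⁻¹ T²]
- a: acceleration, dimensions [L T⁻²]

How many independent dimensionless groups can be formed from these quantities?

2

There are 5 variables and 3 base dimensions (M, L, T).
The dimension matrix has rank 3.
Independent dimensionless groups: 5 − 3 = 2.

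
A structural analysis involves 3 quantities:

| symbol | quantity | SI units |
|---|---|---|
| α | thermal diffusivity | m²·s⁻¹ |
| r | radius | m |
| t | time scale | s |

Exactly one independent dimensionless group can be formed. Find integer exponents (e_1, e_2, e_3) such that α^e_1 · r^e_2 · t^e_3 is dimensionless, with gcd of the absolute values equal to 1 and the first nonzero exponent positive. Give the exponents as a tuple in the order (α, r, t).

L: e_1·(2) + e_2·(1) + e_3·(0) = 0
T: e_1·(-1) + e_2·(0) + e_3·(1) = 0
Solving this homogeneous linear system for the smallest-integer solution (first nonzero entry positive) gives (1, -2, 1).

(1, -2, 1)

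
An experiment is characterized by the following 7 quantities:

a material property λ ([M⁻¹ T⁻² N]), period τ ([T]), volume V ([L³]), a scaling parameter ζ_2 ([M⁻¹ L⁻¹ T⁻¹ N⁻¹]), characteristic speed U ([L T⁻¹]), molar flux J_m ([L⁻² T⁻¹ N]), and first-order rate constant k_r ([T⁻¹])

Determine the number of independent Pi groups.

There are 7 variables and 4 base dimensions (M, L, T, N).
The dimension matrix has rank 4.
Independent dimensionless groups: 7 − 4 = 3.

3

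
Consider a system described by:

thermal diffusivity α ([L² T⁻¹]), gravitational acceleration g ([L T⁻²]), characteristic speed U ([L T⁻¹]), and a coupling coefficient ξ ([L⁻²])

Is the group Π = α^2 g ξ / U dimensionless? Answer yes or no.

Sum the exponent of each base dimension across the product:
  L: 2·[α]_L + [g]_L − [U]_L + [ξ]_L = 2·(2) + (1) − (1) + (-2) = 2
  T: 2·[α]_T + [g]_T − [U]_T + [ξ]_T = 2·(-1) + (-2) − (-1) + (0) = -3
Net dimensions [L² T⁻³] ≠ [1] — not dimensionless.

no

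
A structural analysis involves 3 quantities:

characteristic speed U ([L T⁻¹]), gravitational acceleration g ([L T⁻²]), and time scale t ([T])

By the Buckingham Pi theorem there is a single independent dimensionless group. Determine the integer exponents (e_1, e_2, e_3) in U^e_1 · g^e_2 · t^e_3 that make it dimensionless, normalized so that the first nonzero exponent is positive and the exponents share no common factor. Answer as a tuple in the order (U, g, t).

L: e_1·(1) + e_2·(1) + e_3·(0) = 0
T: e_1·(-1) + e_2·(-2) + e_3·(1) = 0
Solving this homogeneous linear system for the smallest-integer solution (first nonzero entry positive) gives (1, -1, -1).

(1, -1, -1)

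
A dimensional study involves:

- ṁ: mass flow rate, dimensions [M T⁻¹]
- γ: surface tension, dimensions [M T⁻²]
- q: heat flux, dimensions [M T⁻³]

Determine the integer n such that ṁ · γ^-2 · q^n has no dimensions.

Balance the M exponent: (1)·n from q, plus (1) − 2·(1) = -1 from the rest, must sum to zero.
n − 1 = 0, so n = 1.

1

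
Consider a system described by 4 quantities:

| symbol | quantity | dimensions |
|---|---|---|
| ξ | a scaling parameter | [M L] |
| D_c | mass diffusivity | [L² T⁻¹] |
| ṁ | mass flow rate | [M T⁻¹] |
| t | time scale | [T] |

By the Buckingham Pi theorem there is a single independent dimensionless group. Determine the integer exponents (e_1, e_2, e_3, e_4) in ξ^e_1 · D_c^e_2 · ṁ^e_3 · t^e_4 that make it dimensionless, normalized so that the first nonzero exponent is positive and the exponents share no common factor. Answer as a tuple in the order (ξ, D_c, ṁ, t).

(2, -1, -2, -3)

M: e_1·(1) + e_2·(0) + e_3·(1) + e_4·(0) = 0
L: e_1·(1) + e_2·(2) + e_3·(0) + e_4·(0) = 0
T: e_1·(0) + e_2·(-1) + e_3·(-1) + e_4·(1) = 0
Solving this homogeneous linear system for the smallest-integer solution (first nonzero entry positive) gives (2, -1, -2, -3).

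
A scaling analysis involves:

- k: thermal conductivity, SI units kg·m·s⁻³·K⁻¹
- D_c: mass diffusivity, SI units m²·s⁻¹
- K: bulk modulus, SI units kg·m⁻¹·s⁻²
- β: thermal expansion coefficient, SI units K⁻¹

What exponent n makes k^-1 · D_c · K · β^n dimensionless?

Balance the Θ exponent: (-1)·n from β, plus −(-1) + (0) + (0) = 1 from the rest, must sum to zero.
−n + 1 = 0, so n = 1.

1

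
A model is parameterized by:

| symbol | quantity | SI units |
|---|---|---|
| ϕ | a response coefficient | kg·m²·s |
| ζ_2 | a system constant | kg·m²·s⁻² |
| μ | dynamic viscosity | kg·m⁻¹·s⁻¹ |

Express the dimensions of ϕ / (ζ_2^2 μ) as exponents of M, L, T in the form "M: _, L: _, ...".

M: -2, L: -1, T: 6

Collect each base-dimension exponent across the product:
  M: (1) − 2·(1) − (1) = -2
  L: (2) − 2·(2) − (-1) = -1
  T: (1) − 2·(-2) − (-1) = 6
So the dimensions are [M⁻² L⁻¹ T⁶].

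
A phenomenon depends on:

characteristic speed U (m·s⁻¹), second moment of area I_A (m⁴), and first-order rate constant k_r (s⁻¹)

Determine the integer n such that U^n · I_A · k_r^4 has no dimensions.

Balance the L exponent: (1)·n from U, plus (4) + 4·(0) = 4 from the rest, must sum to zero.
n + 4 = 0, so n = -4.

-4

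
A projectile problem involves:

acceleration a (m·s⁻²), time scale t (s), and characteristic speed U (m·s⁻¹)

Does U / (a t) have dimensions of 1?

Sum the exponent of each base dimension across the product:
  L: −[a]_L − [t]_L + [U]_L = −(1) − (0) + (1) = 0
  T: −[a]_T − [t]_T + [U]_T = −(-2) − (1) + (-1) = 0
All base exponents vanish — dimensionless.

yes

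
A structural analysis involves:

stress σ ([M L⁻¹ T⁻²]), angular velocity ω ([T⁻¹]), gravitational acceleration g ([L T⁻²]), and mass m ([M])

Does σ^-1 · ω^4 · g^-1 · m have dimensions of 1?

yes

Sum the exponent of each base dimension across the product:
  M: −[σ]_M + 4·[ω]_M − [g]_M + [m]_M = −(1) + 4·(0) − (0) + (1) = 0
  L: −[σ]_L + 4·[ω]_L − [g]_L + [m]_L = −(-1) + 4·(0) − (1) + (0) = 0
  T: −[σ]_T + 4·[ω]_T − [g]_T + [m]_T = −(-2) + 4·(-1) − (-2) + (0) = 0
All base exponents vanish — dimensionless.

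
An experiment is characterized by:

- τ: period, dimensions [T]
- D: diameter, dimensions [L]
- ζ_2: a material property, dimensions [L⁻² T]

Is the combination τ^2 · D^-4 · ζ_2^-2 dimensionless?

yes

Sum the exponent of each base dimension across the product:
  M: 2·[τ]_M − 4·[D]_M − 2·[ζ_2]_M = 2·(0) − 4·(0) − 2·(0) = 0
  L: 2·[τ]_L − 4·[D]_L − 2·[ζ_2]_L = 2·(0) − 4·(1) − 2·(-2) = 0
  T: 2·[τ]_T − 4·[D]_T − 2·[ζ_2]_T = 2·(1) − 4·(0) − 2·(1) = 0
All base exponents vanish — dimensionless.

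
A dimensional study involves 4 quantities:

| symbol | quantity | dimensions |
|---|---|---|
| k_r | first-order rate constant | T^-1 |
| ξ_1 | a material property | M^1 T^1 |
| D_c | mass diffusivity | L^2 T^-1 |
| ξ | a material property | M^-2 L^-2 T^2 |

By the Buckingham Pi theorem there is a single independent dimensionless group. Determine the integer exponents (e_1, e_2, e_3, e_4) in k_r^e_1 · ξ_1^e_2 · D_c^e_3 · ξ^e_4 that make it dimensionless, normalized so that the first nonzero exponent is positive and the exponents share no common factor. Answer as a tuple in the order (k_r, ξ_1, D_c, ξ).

(3, 2, 1, 1)

M: e_1·(0) + e_2·(1) + e_3·(0) + e_4·(-2) = 0
L: e_1·(0) + e_2·(0) + e_3·(2) + e_4·(-2) = 0
T: e_1·(-1) + e_2·(1) + e_3·(-1) + e_4·(2) = 0
Solving this homogeneous linear system for the smallest-integer solution (first nonzero entry positive) gives (3, 2, 1, 1).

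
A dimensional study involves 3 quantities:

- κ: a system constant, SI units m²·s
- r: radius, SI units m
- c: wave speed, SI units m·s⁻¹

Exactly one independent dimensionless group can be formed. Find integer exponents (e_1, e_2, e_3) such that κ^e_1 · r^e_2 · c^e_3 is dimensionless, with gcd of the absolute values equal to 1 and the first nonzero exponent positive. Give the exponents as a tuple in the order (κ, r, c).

(1, -3, 1)

L: e_1·(2) + e_2·(1) + e_3·(1) = 0
T: e_1·(1) + e_2·(0) + e_3·(-1) = 0
Solving this homogeneous linear system for the smallest-integer solution (first nonzero entry positive) gives (1, -3, 1).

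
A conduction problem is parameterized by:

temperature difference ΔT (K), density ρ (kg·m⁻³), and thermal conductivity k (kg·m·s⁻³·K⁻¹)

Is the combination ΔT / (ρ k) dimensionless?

no

Sum the exponent of each base dimension across the product:
  M: [ΔT]_M − [ρ]_M − [k]_M = (0) − (1) − (1) = -2
  L: [ΔT]_L − [ρ]_L − [k]_L = (0) − (-3) − (1) = 2
  T: [ΔT]_T − [ρ]_T − [k]_T = (0) − (0) − (-3) = 3
  Θ: [ΔT]_Θ − [ρ]_Θ − [k]_Θ = (1) − (0) − (-1) = 2
Net dimensions [M⁻² L² T³ Θ²] ≠ [1] — not dimensionless.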